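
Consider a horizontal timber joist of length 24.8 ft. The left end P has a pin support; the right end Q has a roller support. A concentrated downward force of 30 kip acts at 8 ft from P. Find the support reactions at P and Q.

ΣM about P: Q_y·24.8 − 30·8 = 0 → Q_y = 240/24.8 = 9.67742 ≈ 9.677 kip.
ΣF_y = 0: P_y + 9.67742 − 30 = 0 → P_y = 20.32 kip.
ΣF_x = 0: no horizontal applied forces, so P_x = 0.

P_x = 0, P_y = 20.32 kip, Q_y = 9.677 kip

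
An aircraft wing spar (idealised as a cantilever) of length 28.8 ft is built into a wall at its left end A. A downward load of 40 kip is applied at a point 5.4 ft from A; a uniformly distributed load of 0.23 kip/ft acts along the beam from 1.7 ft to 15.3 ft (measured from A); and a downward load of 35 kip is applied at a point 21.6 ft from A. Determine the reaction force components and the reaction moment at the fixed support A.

A_x = 0, A_y = 78.13 kip, M_A = 998.6 kip·ft

Resultant of the distributed load: 0.23 × 13.6 = 3.128 kip at 8.5 ft from A.
ΣF_x = 0: A_x = 0.
ΣF_y = 0: A_y − 40 − 0.23·13.6 − 35 = 0 → A_y = 78.13 kip.
ΣM about A: M_A − 40·5.4 − (0.23·13.6)·8.5 − 35·21.6 = 0 → M_A = 998.6 kip·ft.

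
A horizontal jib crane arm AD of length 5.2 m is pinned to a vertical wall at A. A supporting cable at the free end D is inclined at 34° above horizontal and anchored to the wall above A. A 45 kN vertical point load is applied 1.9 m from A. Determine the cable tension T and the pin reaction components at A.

ΣM about A: T·sin34°·5.2 − 45·1.9 = 0 → T = 85.5/(5.2·0.559193) = 29.4036 ≈ 29.40 kN.
ΣF_x = 0: A_x − T·cos34° = 0 → A_x = 29.4036 × 0.829038 = 24.38 kN.
ΣF_y = 0: A_y + T·sin34° − 45 = 0 → A_y = 45 − 29.4036 × 0.559193 = 28.56 kN.

T = 29.40 kN, A_x = 24.38 kN, A_y = 28.56 kN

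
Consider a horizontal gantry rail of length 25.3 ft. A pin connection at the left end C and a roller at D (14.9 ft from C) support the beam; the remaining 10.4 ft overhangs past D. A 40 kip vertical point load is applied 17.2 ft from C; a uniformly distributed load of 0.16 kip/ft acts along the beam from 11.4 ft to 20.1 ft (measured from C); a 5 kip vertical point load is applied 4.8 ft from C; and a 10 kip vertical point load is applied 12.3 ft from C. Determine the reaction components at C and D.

C_x = 0, C_y = -1.120 kip, D_y = 57.51 kip

Resultant of the distributed load: 0.16 × 8.7 = 1.392 kip at 15.75 ft from C.
ΣM about C: D_y·14.9 − 40·17.2 − (0.16·8.7)·15.75 − 5·4.8 − 10·12.3 = 0 → D_y = 856.924/14.9 = 57.5117 ≈ 57.51 kip.
ΣF_y = 0: C_y + 57.5117 − 40 − 0.16·8.7 − 5 − 10 = 0 → C_y = -1.120 kip.
ΣF_x = 0: no horizontal applied forces, so C_x = 0.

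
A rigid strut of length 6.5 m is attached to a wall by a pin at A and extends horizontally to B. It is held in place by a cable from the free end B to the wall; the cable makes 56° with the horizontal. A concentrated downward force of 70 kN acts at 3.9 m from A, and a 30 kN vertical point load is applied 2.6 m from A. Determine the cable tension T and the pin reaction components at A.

ΣM about A: T·sin56°·6.5 − 70·3.9 − 30·2.6 = 0 → T = 351/(6.5·0.829038) = 65.1357 ≈ 65.14 kN.
ΣF_x = 0: A_x − T·cos56° = 0 → A_x = 65.1357 × 0.559193 = 36.42 kN.
ΣF_y = 0: A_y + T·sin56° − 70 − 30 = 0 → A_y = 100 − 65.1357 × 0.829038 = 46.00 kN.

T = 65.14 kN, A_x = 36.42 kN, A_y = 46.00 kN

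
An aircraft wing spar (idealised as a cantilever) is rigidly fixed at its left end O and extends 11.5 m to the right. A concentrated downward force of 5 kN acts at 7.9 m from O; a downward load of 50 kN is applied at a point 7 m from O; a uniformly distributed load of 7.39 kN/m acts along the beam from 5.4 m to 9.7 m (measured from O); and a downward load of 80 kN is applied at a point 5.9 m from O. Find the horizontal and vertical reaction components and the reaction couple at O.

O_x = 0, O_y = 166.8 kN, M_O = 1101 kN·m

Resultant of the distributed load: 7.39 × 4.3 = 31.777 kN at 7.55 m from O.
ΣF_x = 0: O_x = 0.
ΣF_y = 0: O_y − 5 − 50 − 7.39·4.3 − 80 = 0 → O_y = 166.8 kN.
ΣM about O: M_O − 5·7.9 − 50·7 − (7.39·4.3)·7.55 − 80·5.9 = 0 → M_O = 1101 kN·m.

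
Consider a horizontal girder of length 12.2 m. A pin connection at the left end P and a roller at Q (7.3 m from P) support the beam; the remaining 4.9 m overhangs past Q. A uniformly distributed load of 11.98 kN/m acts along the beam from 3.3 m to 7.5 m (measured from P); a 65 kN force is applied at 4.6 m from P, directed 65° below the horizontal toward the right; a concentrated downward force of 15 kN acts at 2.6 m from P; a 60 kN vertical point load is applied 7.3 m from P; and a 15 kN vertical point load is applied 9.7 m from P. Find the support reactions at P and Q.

P_x = -27.47 kN, P_y = 39.61 kN, Q_y = 159.6 kN

Resultant of the distributed load: 11.98 × 4.2 = 50.316 kN at 5.4 m from P.
Moments about P: Q_y·7.3 − (11.98·4.2)·5.4 − 65·sin65°·4.6 − 15·2.6 − 60·7.3 − 15·9.7 = 0 → Q_y = 1165.19/7.3 = 159.615 ≈ 159.6 kN.
ΣF_y = 0: P_y + 159.615 − 11.98·4.2 − 65·sin65° − 15 − 60 − 15 = 0 → P_y = 39.61 kN.
ΣF_x = 0: P_x + 65·cos65° = 0 → P_x = -27.47 kN.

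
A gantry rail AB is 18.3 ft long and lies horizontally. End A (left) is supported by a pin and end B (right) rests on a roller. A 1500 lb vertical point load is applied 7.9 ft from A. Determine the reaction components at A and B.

Taking moments about A: B_y·18.3 − 1500·7.9 = 0 → B_y = 11850/18.3 = 647.541 ≈ 647.5 lb.
ΣF_y = 0: A_y + 647.541 − 1500 = 0 → A_y = 852.5 lb.
ΣF_x = 0: no horizontal applied forces, so A_x = 0.

A_x = 0, A_y = 852.5 lb, B_y = 647.5 lb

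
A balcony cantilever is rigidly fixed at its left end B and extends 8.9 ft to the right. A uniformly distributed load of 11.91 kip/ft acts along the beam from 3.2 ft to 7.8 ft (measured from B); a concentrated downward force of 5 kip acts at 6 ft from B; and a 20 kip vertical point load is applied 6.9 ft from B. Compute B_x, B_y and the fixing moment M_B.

B_x = 0, B_y = 79.79 kip, M_B = 469.3 kip·ft

Resultant of the distributed load: 11.91 × 4.6 = 54.786 kip at 5.5 ft from B.
ΣF_x = 0: B_x = 0.
ΣF_y = 0: B_y − 11.91·4.6 − 5 − 20 = 0 → B_y = 79.79 kip.
ΣM about B: M_B − (11.91·4.6)·5.5 − 5·6 − 20·6.9 = 0 → M_B = 469.3 kip·ft.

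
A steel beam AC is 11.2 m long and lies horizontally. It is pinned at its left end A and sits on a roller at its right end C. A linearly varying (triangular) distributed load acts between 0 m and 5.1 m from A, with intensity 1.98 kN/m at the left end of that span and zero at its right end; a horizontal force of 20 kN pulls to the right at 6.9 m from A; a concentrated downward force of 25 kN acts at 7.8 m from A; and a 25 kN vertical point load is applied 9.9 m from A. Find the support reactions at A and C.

A_x = -20.00 kN, A_y = 14.77 kN, C_y = 40.28 kN

Resultant of the triangular load: ½ × 1.98 × 5.1 = 5.049 kN, acting at 1.7 m from A (one-third of the span from the peak).
Moments about A: C_y·11.2 − (½·1.98·5.1)·1.7 − 25·7.8 − 25·9.9 = 0 → C_y = 451.0833/11.2 = 40.2753 ≈ 40.28 kN.
ΣF_y = 0: A_y + 40.2753 − ½·1.98·5.1 − 25 − 25 = 0 → A_y = 14.77 kN.
ΣF_x = 0: A_x + 20 = 0 → A_x = -20.00 kN.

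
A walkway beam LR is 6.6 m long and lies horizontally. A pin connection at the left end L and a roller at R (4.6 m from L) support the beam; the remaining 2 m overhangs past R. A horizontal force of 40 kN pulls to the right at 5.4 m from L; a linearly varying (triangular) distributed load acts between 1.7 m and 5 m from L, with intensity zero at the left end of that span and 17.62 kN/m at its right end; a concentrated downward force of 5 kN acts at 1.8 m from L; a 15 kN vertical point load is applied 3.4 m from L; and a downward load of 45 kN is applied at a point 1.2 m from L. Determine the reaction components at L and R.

L_x = -40.00 kN, L_y = 44.64 kN, R_y = 49.43 kN

Resultant of the triangular load: ½ × 17.62 × 3.3 = 29.073 kN, acting at 3.9 m from L (one-third of the span from the peak).
Taking moments about L: R_y·4.6 − (½·17.62·3.3)·3.9 − 5·1.8 − 15·3.4 − 45·1.2 = 0 → R_y = 227.3847/4.6 = 49.4315 ≈ 49.43 kN.
ΣF_y = 0: L_y + 49.4315 − ½·17.62·3.3 − 5 − 15 − 45 = 0 → L_y = 44.64 kN.
ΣF_x = 0: L_x + 40 = 0 → L_x = -40.00 kN.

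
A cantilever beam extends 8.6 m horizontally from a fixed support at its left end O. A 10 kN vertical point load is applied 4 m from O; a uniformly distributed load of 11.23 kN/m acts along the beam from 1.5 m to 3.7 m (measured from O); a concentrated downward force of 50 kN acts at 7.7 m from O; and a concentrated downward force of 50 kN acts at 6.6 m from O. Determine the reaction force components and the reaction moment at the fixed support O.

Resultant of the distributed load: 11.23 × 2.2 = 24.706 kN at 2.6 m from O.
ΣF_x = 0: O_x = 0.
ΣF_y = 0: O_y − 10 − 11.23·2.2 − 50 − 50 = 0 → O_y = 134.7 kN.
ΣM about O: M_O − 10·4 − (11.23·2.2)·2.6 − 50·7.7 − 50·6.6 = 0 → M_O = 819.2 kN·m.

O_x = 0, O_y = 134.7 kN, M_O = 819.2 kN·m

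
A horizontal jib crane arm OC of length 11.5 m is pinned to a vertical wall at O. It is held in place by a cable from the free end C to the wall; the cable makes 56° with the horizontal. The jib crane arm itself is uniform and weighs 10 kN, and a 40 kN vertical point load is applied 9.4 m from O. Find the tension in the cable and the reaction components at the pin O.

ΣM about O: T·sin56°·11.5 − 10·5.75 − 40·9.4 = 0 → T = 433.5/(11.5·0.829038) = 45.4691 ≈ 45.47 kN.
ΣF_x = 0: O_x − T·cos56° = 0 → O_x = 45.4691 × 0.559193 = 25.43 kN.
ΣF_y = 0: O_y + T·sin56° − 10 − 40 = 0 → O_y = 50 − 45.4691 × 0.829038 = 12.30 kN.

T = 45.47 kN, O_x = 25.43 kN, O_y = 12.30 kN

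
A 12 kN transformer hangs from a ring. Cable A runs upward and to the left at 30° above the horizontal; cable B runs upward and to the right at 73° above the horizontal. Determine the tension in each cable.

ΣF_x = 0: −T_A·cos30° + T_B·cos73° = 0 → T_B = 2.96207·T_A.
ΣF_y = 0: T_A·sin30° + T_B·sin73° = 12.
Substitute: T_A·(0.5 + 2.96207·0.956305) = 12 → T_A = 3.60075 ≈ 3.601 kN.
Then T_B = 2.96207 × 3.60075 = 10.67 kN.

T_A = 3.601 kN, T_B = 10.67 kN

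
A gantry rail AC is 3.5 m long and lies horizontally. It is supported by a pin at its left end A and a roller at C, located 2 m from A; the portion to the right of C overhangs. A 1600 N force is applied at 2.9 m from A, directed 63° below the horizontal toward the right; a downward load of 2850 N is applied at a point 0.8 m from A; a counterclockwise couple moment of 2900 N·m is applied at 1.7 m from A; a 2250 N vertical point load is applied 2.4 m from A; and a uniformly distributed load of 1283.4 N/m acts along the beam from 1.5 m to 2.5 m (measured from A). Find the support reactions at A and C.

A_x = -726.4 N, A_y = 2068 N, C_y = 5741 N

Resultant of the distributed load: 1283.4 × 1 = 1283.4 N at 2 m from A.
Taking moments about A: C_y·2 − 1600·sin63°·2.9 − 2850·0.8 + 2900 − 2250·2.4 − (1283.4·1)·2 = 0 → C_y = 11481.1/2 = 5740.55 ≈ 5741 N.
ΣF_y = 0: A_y + 5740.55 − 1600·sin63° − 2850 − 2250 − 1283.4·1 = 0 → A_y = 2068 N.
ΣF_x = 0: A_x + 1600·cos63° = 0 → A_x = -726.4 N.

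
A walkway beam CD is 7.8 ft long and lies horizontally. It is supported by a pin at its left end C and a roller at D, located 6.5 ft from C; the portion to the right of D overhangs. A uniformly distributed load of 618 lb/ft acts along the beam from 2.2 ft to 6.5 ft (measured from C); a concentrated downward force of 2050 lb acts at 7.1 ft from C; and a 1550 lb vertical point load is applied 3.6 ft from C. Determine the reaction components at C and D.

Resultant of the distributed load: 618 × 4.3 = 2657.4 lb at 4.35 ft from C.
Moments about C: D_y·6.5 − (618·4.3)·4.35 − 2050·7.1 − 1550·3.6 = 0 → D_y = 31694.69/6.5 = 4876.11 ≈ 4876 lb.
ΣF_y = 0: C_y + 4876.11 − 618·4.3 − 2050 − 1550 = 0 → C_y = 1381 lb.
ΣF_x = 0: no horizontal applied forces, so C_x = 0.

C_x = 0, C_y = 1381 lb, D_y = 4876 lb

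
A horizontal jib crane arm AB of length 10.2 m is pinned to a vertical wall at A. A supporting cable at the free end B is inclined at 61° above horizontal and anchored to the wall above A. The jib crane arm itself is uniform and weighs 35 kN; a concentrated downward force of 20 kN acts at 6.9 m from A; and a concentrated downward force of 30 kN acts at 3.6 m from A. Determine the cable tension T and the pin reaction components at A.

ΣM about A: T·sin61°·10.2 − 35·5.1 − 20·6.9 − 30·3.6 = 0 → T = 424.5/(10.2·0.87462) = 47.5837 ≈ 47.58 kN.
ΣF_x = 0: A_x − T·cos61° = 0 → A_x = 47.5837 × 0.48481 = 23.07 kN.
ΣF_y = 0: A_y + T·sin61° − 35 − 20 − 30 = 0 → A_y = 85 − 47.5837 × 0.87462 = 43.38 kN.

T = 47.58 kN, A_x = 23.07 kN, A_y = 43.38 kN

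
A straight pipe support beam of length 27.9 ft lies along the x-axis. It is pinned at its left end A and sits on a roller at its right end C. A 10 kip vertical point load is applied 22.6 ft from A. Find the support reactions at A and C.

Taking moments about A: C_y·27.9 − 10·22.6 = 0 → C_y = 226/27.9 = 8.10036 ≈ 8.100 kip.
ΣF_y = 0: A_y + 8.10036 − 10 = 0 → A_y = 1.900 kip.
ΣF_x = 0: no horizontal applied forces, so A_x = 0.

A_x = 0, A_y = 1.900 kip, C_y = 8.100 kip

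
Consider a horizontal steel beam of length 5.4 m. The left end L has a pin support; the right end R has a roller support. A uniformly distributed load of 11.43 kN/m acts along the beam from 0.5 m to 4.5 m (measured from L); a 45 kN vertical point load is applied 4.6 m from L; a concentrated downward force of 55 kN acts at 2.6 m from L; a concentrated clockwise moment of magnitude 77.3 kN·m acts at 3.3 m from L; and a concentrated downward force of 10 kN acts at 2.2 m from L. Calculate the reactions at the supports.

L_x = 0, L_y = 51.35 kN, R_y = 104.4 kN

Resultant of the distributed load: 11.43 × 4 = 45.72 kN at 2.5 m from L.
ΣM about L: R_y·5.4 − (11.43·4)·2.5 − 45·4.6 − 55·2.6 − 77.3 − 10·2.2 = 0 → R_y = 563.6/5.4 = 104.37 ≈ 104.4 kN.
ΣF_y = 0: L_y + 104.37 − 11.43·4 − 45 − 55 − 10 = 0 → L_y = 51.35 kN.
ΣF_x = 0: no horizontal applied forces, so L_x = 0.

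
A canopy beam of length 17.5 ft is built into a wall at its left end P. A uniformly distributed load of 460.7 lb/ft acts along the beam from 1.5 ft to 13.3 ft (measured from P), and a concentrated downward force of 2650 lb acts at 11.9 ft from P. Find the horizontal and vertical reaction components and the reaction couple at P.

P_x = 0, P_y = 8086 lb, M_P = 71760 lb·ft

Resultant of the distributed load: 460.7 × 11.8 = 5436.26 lb at 7.4 ft from P.
ΣF_x = 0: P_x = 0.
ΣF_y = 0: P_y − 460.7·11.8 − 2650 = 0 → P_y = 8086 lb.
ΣM about P: M_P − (460.7·11.8)·7.4 − 2650·11.9 = 0 → M_P = 71760 lb·ft.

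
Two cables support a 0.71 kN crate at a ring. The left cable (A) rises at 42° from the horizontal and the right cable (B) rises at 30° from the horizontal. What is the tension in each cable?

ΣF_x = 0: −T_A·cos42° + T_B·cos30° = 0 → T_B = 0.85811·T_A.
ΣF_y = 0: T_A·sin42° + T_B·sin30° = 0.71.
Substitute: T_A·(0.669131 + 0.85811·0.5) = 0.71 → T_A = 0.646521 ≈ 0.6465 kN.
Then T_B = 0.85811 × 0.646521 = 0.5548 kN.

T_A = 0.6465 kN, T_B = 0.5548 kN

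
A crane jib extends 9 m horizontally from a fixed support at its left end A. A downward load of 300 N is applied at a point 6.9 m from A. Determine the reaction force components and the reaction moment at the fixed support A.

ΣF_x = 0: A_x = 0.
ΣF_y = 0: A_y − 300 = 0 → A_y = 300.0 N.
ΣM about A: M_A − 300·6.9 = 0 → M_A = 2070 N·m.

A_x = 0, A_y = 300.0 N, M_A = 2070 N·m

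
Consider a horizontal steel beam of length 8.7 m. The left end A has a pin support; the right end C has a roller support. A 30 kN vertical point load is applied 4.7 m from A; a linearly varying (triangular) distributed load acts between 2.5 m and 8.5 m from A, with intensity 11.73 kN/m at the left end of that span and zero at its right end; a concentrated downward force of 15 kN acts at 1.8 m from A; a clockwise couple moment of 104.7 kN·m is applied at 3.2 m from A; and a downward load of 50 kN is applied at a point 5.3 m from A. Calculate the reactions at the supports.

A_x = 0, A_y = 50.18 kN, C_y = 80.01 kN

Resultant of the triangular load: ½ × 11.73 × 6 = 35.19 kN, acting at 4.5 m from A (one-third of the span from the peak).
Moments about A: C_y·8.7 − 30·4.7 − (½·11.73·6)·4.5 − 15·1.8 − 104.7 − 50·5.3 = 0 → C_y = 696.055/8.7 = 80.0063 ≈ 80.01 kN.
ΣF_y = 0: A_y + 80.0063 − 30 − ½·11.73·6 − 15 − 50 = 0 → A_y = 50.18 kN.
ΣF_x = 0: no horizontal applied forces, so A_x = 0.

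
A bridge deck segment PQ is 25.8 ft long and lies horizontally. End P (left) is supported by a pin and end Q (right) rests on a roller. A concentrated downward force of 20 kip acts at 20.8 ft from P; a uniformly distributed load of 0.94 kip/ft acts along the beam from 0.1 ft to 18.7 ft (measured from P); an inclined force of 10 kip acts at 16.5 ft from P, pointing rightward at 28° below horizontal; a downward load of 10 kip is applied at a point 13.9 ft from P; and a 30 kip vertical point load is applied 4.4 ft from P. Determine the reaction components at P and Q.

P_x = -8.829 kip, P_y = 46.18 kip, Q_y = 36.00 kip

Resultant of the distributed load: 0.94 × 18.6 = 17.484 kip at 9.4 ft from P.
Taking moments about P: Q_y·25.8 − 20·20.8 − (0.94·18.6)·9.4 − 10·sin28°·16.5 − 10·13.9 − 30·4.4 = 0 → Q_y = 928.812/25.8 = 36.0005 ≈ 36.00 kip.
ΣF_y = 0: P_y + 36.0005 − 20 − 0.94·18.6 − 10·sin28° − 10 − 30 = 0 → P_y = 46.18 kip.
ΣF_x = 0: P_x + 10·cos28° = 0 → P_x = -8.829 kip.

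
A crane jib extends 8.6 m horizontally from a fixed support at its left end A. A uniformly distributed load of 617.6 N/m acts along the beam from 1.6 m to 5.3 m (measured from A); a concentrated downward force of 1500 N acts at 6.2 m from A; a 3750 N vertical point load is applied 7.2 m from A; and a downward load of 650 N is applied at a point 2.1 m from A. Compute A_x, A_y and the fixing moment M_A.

A_x = 0, A_y = 8185 N, M_A = 45550 N·m

Resultant of the distributed load: 617.6 × 3.7 = 2285.12 N at 3.45 m from A.
ΣF_x = 0: A_x = 0.
ΣF_y = 0: A_y − 617.6·3.7 − 1500 − 3750 − 650 = 0 → A_y = 8185 N.
ΣM about A: M_A − (617.6·3.7)·3.45 − 1500·6.2 − 3750·7.2 − 650·2.1 = 0 → M_A = 45550 N·m.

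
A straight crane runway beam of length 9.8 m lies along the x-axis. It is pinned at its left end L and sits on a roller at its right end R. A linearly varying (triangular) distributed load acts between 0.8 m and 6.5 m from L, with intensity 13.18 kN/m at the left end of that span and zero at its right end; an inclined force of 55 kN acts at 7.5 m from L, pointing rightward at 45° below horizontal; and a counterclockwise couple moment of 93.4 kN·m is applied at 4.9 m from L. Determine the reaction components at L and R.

Resultant of the triangular load: ½ × 13.18 × 5.7 = 37.563 kN, acting at 2.7 m from L (one-third of the span from the peak).
ΣM about L: R_y·9.8 − (½·13.18·5.7)·2.7 − 55·sin45°·7.5 + 93.4 = 0 → R_y = 299.702/9.8 = 30.5818 ≈ 30.58 kN.
ΣF_y = 0: L_y + 30.5818 − ½·13.18·5.7 − 55·sin45° = 0 → L_y = 45.87 kN.
ΣF_x = 0: L_x + 55·cos45° = 0 → L_x = -38.89 kN.

L_x = -38.89 kN, L_y = 45.87 kN, R_y = 30.58 kN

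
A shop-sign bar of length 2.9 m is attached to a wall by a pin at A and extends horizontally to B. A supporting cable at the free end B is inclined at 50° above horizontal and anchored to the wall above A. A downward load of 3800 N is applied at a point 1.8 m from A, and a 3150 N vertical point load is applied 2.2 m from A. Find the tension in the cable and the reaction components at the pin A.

T = 6198 N, A_x = 3984 N, A_y = 2202 N

ΣM about A: T·sin50°·2.9 − 3800·1.8 − 3150·2.2 = 0 → T = 13770/(2.9·0.766044) = 6198.44 ≈ 6198 N.
ΣF_x = 0: A_x − T·cos50° = 0 → A_x = 6198.44 × 0.642788 = 3984 N.
ΣF_y = 0: A_y + T·sin50° − 3800 − 3150 = 0 → A_y = 6950 − 6198.44 × 0.766044 = 2202 N.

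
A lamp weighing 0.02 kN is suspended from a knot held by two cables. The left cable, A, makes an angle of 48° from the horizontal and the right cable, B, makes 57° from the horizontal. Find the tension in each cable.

ΣF_x = 0: −T_A·cos48° + T_B·cos57° = 0 → T_B = 1.22858·T_A.
ΣF_y = 0: T_A·sin48° + T_B·sin57° = 0.02.
Substitute: T_A·(0.743145 + 1.22858·0.838671) = 0.02 → T_A = 0.011277 ≈ 0.01128 kN.
Then T_B = 1.22858 × 0.011277 = 0.01385 kN.

T_A = 0.01128 kN, T_B = 0.01385 kN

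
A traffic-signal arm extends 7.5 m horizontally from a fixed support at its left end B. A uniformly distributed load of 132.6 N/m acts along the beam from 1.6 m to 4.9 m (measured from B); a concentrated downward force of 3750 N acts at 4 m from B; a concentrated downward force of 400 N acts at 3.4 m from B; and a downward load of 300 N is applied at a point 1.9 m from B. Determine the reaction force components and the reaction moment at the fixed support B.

B_x = 0, B_y = 4888 N, M_B = 18350 N·m

Resultant of the distributed load: 132.6 × 3.3 = 437.58 N at 3.25 m from B.
ΣF_x = 0: B_x = 0.
ΣF_y = 0: B_y − 132.6·3.3 − 3750 − 400 − 300 = 0 → B_y = 4888 N.
ΣM about B: M_B − (132.6·3.3)·3.25 − 3750·4 − 400·3.4 − 300·1.9 = 0 → M_B = 18350 N·m.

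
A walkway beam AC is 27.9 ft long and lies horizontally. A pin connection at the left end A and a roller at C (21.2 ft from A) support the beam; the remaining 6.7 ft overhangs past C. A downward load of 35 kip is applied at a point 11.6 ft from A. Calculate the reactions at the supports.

A_x = 0, A_y = 15.85 kip, C_y = 19.15 kip

ΣM about A: C_y·21.2 − 35·11.6 = 0 → C_y = 406/21.2 = 19.1509 ≈ 19.15 kip.
ΣF_y = 0: A_y + 19.1509 − 35 = 0 → A_y = 15.85 kip.
ΣF_x = 0: no horizontal applied forces, so A_x = 0.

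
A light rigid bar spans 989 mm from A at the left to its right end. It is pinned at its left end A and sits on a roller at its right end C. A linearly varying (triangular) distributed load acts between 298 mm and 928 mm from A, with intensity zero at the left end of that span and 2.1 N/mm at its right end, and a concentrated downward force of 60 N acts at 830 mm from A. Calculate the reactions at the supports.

Resultant of the triangular load: ½ × 2.1 × 630 = 661.5 N, acting at 718 mm from A (one-third of the span from the peak).
Taking moments about A: C_y·989 − (½·2.1·630)·718 − 60·830 = 0 → C_y = 524757/989 = 530.594 ≈ 530.6 N.
ΣF_y = 0: A_y + 530.594 − ½·2.1·630 − 60 = 0 → A_y = 190.9 N.
ΣF_x = 0: no horizontal applied forces, so A_x = 0.

A_x = 0, A_y = 190.9 N, C_y = 530.6 N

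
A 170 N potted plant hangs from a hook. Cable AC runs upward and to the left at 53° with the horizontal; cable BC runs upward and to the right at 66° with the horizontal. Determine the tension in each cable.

T_AC = 79.06 N, T_BC = 117.0 N

ΣF_x = 0: −T_AC·cos53° + T_BC·cos66° = 0 → T_BC = 1.47962·T_AC.
ΣF_y = 0: T_AC·sin53° + T_BC·sin66° = 170.
Substitute: T_AC·(0.798636 + 1.47962·0.913545) = 170 → T_AC = 79.0574 ≈ 79.06 N.
Then T_BC = 1.47962 × 79.0574 = 117.0 N.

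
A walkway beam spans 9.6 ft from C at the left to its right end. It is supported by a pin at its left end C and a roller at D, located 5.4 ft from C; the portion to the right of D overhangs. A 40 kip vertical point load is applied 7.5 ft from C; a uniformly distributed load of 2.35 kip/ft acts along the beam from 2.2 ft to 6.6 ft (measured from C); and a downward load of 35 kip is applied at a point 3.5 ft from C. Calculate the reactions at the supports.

C_x = 0, C_y = -1.326 kip, D_y = 86.67 kip

Resultant of the distributed load: 2.35 × 4.4 = 10.34 kip at 4.4 ft from C.
Taking moments about C: D_y·5.4 − 40·7.5 − (2.35·4.4)·4.4 − 35·3.5 = 0 → D_y = 467.996/5.4 = 86.6659 ≈ 86.67 kip.
ΣF_y = 0: C_y + 86.6659 − 40 − 2.35·4.4 − 35 = 0 → C_y = -1.326 kip.
ΣF_x = 0: no horizontal applied forces, so C_x = 0.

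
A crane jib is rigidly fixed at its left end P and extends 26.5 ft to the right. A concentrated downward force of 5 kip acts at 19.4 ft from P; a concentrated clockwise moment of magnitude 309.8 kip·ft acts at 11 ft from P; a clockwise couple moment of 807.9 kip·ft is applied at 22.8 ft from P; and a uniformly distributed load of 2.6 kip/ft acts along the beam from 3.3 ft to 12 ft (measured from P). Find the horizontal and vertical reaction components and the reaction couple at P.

Resultant of the distributed load: 2.6 × 8.7 = 22.62 kip at 7.65 ft from P.
ΣF_x = 0: P_x = 0.
ΣF_y = 0: P_y − 5 − 2.6·8.7 = 0 → P_y = 27.62 kip.
ΣM about P: M_P − 5·19.4 − 309.8 − 807.9 − (2.6·8.7)·7.65 = 0 → M_P = 1388 kip·ft.

P_x = 0, P_y = 27.62 kip, M_P = 1388 kip·ft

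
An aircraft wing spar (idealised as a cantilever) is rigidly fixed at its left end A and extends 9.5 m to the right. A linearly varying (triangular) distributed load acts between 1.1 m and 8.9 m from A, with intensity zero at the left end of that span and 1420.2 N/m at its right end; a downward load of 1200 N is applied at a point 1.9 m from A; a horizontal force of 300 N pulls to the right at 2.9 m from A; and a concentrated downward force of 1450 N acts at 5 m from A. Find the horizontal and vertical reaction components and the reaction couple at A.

Resultant of the triangular load: ½ × 1420.2 × 7.8 = 5538.78 N, acting at 6.3 m from A (one-third of the span from the peak).
ΣF_x = 0: A_x + 300 = 0 → A_x = -300.0 N.
ΣF_y = 0: A_y − ½·1420.2·7.8 − 1200 − 1450 = 0 → A_y = 8189 N.
ΣM about A: M_A − (½·1420.2·7.8)·6.3 − 1200·1.9 − 1450·5 = 0 → M_A = 44420 N·m.

A_x = -300.0 N, A_y = 8189 N, M_A = 44420 N·m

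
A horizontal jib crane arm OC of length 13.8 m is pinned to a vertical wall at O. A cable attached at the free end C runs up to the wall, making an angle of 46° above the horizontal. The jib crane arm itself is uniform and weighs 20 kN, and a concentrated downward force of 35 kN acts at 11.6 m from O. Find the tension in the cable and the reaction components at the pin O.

ΣM about O: T·sin46°·13.8 − 20·6.9 − 35·11.6 = 0 → T = 544/(13.8·0.71934) = 54.8006 ≈ 54.80 kN.
ΣF_x = 0: O_x − T·cos46° = 0 → O_x = 54.8006 × 0.694658 = 38.07 kN.
ΣF_y = 0: O_y + T·sin46° − 20 − 35 = 0 → O_y = 55 − 54.8006 × 0.71934 = 15.58 kN.

T = 54.80 kN, O_x = 38.07 kN, O_y = 15.58 kN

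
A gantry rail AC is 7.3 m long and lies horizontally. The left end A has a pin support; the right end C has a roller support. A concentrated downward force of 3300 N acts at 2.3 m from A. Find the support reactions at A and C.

Taking moments about A: C_y·7.3 − 3300·2.3 = 0 → C_y = 7590/7.3 = 1039.73 ≈ 1040 N.
ΣF_y = 0: A_y + 1039.73 − 3300 = 0 → A_y = 2260 N.
ΣF_x = 0: no horizontal applied forces, so A_x = 0.

A_x = 0, A_y = 2260 N, C_y = 1040 N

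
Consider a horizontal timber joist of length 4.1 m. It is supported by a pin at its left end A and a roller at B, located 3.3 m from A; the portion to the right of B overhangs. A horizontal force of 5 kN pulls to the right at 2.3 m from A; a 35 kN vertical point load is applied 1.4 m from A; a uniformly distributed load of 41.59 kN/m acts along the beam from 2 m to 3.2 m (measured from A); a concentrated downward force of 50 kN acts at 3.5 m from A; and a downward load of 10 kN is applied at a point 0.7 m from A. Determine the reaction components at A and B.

Resultant of the distributed load: 41.59 × 1.2 = 49.908 kN at 2.6 m from A.
Taking moments about A: B_y·3.3 − 35·1.4 − (41.59·1.2)·2.6 − 50·3.5 − 10·0.7 = 0 → B_y = 360.7608/3.3 = 109.321 ≈ 109.3 kN.
ΣF_y = 0: A_y + 109.321 − 35 − 41.59·1.2 − 50 − 10 = 0 → A_y = 35.59 kN.
ΣF_x = 0: A_x + 5 = 0 → A_x = -5.000 kN.

A_x = -5.000 kN, A_y = 35.59 kN, B_y = 109.3 kN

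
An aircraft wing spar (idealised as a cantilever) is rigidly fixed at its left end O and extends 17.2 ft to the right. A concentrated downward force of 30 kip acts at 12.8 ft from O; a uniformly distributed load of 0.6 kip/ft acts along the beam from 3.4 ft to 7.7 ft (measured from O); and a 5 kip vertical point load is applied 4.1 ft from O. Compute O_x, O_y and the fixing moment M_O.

Resultant of the distributed load: 0.6 × 4.3 = 2.58 kip at 5.55 ft from O.
ΣF_x = 0: O_x = 0.
ΣF_y = 0: O_y − 30 − 0.6·4.3 − 5 = 0 → O_y = 37.58 kip.
ΣM about O: M_O − 30·12.8 − (0.6·4.3)·5.55 − 5·4.1 = 0 → M_O = 418.8 kip·ft.

O_x = 0, O_y = 37.58 kip, M_O = 418.8 kip·ft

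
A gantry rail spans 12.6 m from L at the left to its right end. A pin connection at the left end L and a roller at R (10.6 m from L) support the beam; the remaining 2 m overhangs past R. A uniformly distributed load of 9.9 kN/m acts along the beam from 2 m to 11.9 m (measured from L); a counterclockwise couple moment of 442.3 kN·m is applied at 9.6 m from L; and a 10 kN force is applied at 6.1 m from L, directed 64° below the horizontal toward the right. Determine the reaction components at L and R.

L_x = -4.384 kN, L_y = 79.29 kN, R_y = 27.71 kN

Resultant of the distributed load: 9.9 × 9.9 = 98.01 kN at 6.95 m from L.
ΣM about L: R_y·10.6 − (9.9·9.9)·6.95 + 442.3 − 10·sin64°·6.1 = 0 → R_y = 293.696/10.6 = 27.7072 ≈ 27.71 kN.
ΣF_y = 0: L_y + 27.7072 − 9.9·9.9 − 10·sin64° = 0 → L_y = 79.29 kN.
ΣF_x = 0: L_x + 10·cos64° = 0 → L_x = -4.384 kN.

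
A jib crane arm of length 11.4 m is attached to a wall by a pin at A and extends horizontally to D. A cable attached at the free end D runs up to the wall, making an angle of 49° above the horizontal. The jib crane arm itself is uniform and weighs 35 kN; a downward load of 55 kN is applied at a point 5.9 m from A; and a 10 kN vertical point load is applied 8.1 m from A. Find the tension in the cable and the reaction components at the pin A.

ΣM about A: T·sin49°·11.4 − 35·5.7 − 55·5.9 − 10·8.1 = 0 → T = 605/(11.4·0.75471) = 70.3186 ≈ 70.32 kN.
ΣF_x = 0: A_x − T·cos49° = 0 → A_x = 70.3186 × 0.656059 = 46.13 kN.
ΣF_y = 0: A_y + T·sin49° − 35 − 55 − 10 = 0 → A_y = 100 − 70.3186 × 0.75471 = 46.93 kN.

T = 70.32 kN, A_x = 46.13 kN, A_y = 46.93 kN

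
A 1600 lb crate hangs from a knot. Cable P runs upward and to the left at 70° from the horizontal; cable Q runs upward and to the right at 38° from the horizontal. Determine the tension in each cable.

T_P = 1326 lb, T_Q = 575.4 lb

ΣF_x = 0: −T_P·cos70° + T_Q·cos38° = 0 → T_Q = 0.43403·T_P.
ΣF_y = 0: T_P·sin70° + T_Q·sin38° = 1600.
Substitute: T_P·(0.939693 + 0.43403·0.615661) = 1600 → T_P = 1325.7 ≈ 1326 lb.
Then T_Q = 0.43403 × 1325.7 = 575.4 lb.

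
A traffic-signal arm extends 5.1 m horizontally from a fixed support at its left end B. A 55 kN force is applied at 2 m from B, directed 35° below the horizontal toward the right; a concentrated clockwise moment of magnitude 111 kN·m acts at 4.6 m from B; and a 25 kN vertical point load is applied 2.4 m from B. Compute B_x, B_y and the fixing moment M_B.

ΣF_x = 0: B_x + 55·cos35° = 0 → B_x = -45.05 kN.
ΣF_y = 0: B_y − 55·sin35° − 25 = 0 → B_y = 56.55 kN.
ΣM about B: M_B − 55·sin35°·2 − 111 − 25·2.4 = 0 → M_B = 234.1 kN·m.

B_x = -45.05 kN, B_y = 56.55 kN, M_B = 234.1 kN·m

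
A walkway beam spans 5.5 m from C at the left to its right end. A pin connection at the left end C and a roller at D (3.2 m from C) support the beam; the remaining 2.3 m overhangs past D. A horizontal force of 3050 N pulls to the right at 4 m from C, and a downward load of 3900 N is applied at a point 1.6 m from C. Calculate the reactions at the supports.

C_x = -3050 N, C_y = 1950 N, D_y = 1950 N

Taking moments about C: D_y·3.2 − 3900·1.6 = 0 → D_y = 6240/3.2 = 1950 N.
ΣF_y = 0: C_y + 1950 − 3900 = 0 → C_y = 1950 N.
ΣF_x = 0: C_x + 3050 = 0 → C_x = -3050 N.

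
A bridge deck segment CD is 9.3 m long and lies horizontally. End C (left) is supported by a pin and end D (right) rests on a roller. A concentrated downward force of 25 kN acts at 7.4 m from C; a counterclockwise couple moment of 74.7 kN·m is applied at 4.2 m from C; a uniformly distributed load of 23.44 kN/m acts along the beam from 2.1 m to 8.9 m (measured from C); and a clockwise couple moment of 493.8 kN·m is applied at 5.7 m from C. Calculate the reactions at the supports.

Resultant of the distributed load: 23.44 × 6.8 = 159.392 kN at 5.5 m from C.
ΣM about C: D_y·9.3 − 25·7.4 + 74.7 − (23.44·6.8)·5.5 − 493.8 = 0 → D_y = 1480.756/9.3 = 159.221 ≈ 159.2 kN.
ΣF_y = 0: C_y + 159.221 − 25 − 23.44·6.8 = 0 → C_y = 25.17 kN.
ΣF_x = 0: no horizontal applied forces, so C_x = 0.

C_x = 0, C_y = 25.17 kN, D_y = 159.2 kN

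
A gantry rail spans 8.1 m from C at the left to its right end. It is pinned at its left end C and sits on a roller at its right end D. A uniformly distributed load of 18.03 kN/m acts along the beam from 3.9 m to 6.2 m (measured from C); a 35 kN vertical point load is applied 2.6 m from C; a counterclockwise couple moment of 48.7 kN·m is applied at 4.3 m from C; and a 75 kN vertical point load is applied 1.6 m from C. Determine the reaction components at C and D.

Resultant of the distributed load: 18.03 × 2.3 = 41.469 kN at 5.05 m from C.
ΣM about C: D_y·8.1 − (18.03·2.3)·5.05 − 35·2.6 + 48.7 − 75·1.6 = 0 → D_y = 371.71845/8.1 = 45.8912 ≈ 45.89 kN.
ΣF_y = 0: C_y + 45.8912 − 18.03·2.3 − 35 − 75 = 0 → C_y = 105.6 kN.
ΣF_x = 0: no horizontal applied forces, so C_x = 0.

C_x = 0, C_y = 105.6 kN, D_y = 45.89 kN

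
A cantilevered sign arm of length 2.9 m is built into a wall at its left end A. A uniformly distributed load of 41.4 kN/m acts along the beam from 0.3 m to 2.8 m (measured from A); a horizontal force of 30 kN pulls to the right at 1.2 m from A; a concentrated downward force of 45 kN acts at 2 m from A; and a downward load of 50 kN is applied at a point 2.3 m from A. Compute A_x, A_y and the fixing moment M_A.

Resultant of the distributed load: 41.4 × 2.5 = 103.5 kN at 1.55 m from A.
ΣF_x = 0: A_x + 30 = 0 → A_x = -30.00 kN.
ΣF_y = 0: A_y − 41.4·2.5 − 45 − 50 = 0 → A_y = 198.5 kN.
ΣM about A: M_A − (41.4·2.5)·1.55 − 45·2 − 50·2.3 = 0 → M_A = 365.4 kN·m.

A_x = -30.00 kN, A_y = 198.5 kN, M_A = 365.4 kN·m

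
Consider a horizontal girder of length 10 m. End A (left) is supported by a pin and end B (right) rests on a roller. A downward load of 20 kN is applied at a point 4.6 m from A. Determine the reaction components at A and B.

A_x = 0, A_y = 10.80 kN, B_y = 9.200 kN

Moments about A: B_y·10 − 20·4.6 = 0 → B_y = 92/10 = 9.200 kN.
ΣF_y = 0: A_y + 9.2 − 20 = 0 → A_y = 10.80 kN.
ΣF_x = 0: no horizontal applied forces, so A_x = 0.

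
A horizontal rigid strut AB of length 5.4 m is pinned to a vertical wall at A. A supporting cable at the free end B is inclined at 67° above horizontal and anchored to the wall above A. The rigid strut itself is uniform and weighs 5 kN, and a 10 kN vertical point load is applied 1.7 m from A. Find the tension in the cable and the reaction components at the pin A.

ΣM about A: T·sin67°·5.4 − 5·2.7 − 10·1.7 = 0 → T = 30.5/(5.4·0.920505) = 6.13592 ≈ 6.136 kN.
ΣF_x = 0: A_x − T·cos67° = 0 → A_x = 6.13592 × 0.390731 = 2.397 kN.
ΣF_y = 0: A_y + T·sin67° − 5 − 10 = 0 → A_y = 15 − 6.13592 × 0.920505 = 9.352 kN.

T = 6.136 kN, A_x = 2.397 kN, A_y = 9.352 kN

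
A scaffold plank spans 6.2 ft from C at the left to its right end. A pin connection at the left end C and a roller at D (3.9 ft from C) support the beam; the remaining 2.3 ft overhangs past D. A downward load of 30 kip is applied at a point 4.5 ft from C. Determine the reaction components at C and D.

Moments about C: D_y·3.9 − 30·4.5 = 0 → D_y = 135/3.9 = 34.6154 ≈ 34.62 kip.
ΣF_y = 0: C_y + 34.6154 − 30 = 0 → C_y = -4.615 kip.
ΣF_x = 0: no horizontal applied forces, so C_x = 0.

C_x = 0, C_y = -4.615 kip, D_y = 34.62 kip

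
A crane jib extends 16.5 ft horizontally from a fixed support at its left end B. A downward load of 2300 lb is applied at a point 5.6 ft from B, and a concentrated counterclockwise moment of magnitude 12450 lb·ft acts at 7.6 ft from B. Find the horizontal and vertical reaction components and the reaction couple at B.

ΣF_x = 0: B_x = 0.
ΣF_y = 0: B_y − 2300 = 0 → B_y = 2300 lb.
ΣM about B: M_B − 2300·5.6 + 12450 = 0 → M_B = 430.0 lb·ft.

B_x = 0, B_y = 2300 lb, M_B = 430.0 lb·ft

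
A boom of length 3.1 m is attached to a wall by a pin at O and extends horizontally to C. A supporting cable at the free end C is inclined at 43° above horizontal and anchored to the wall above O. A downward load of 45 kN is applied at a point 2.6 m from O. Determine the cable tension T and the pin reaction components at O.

ΣM about O: T·sin43°·3.1 − 45·2.6 = 0 → T = 117/(3.1·0.681998) = 55.3402 ≈ 55.34 kN.
ΣF_x = 0: O_x − T·cos43° = 0 → O_x = 55.3402 × 0.731354 = 40.47 kN.
ΣF_y = 0: O_y + T·sin43° − 45 = 0 → O_y = 45 − 55.3402 × 0.681998 = 7.258 kN.

T = 55.34 kN, O_x = 40.47 kN, O_y = 7.258 kN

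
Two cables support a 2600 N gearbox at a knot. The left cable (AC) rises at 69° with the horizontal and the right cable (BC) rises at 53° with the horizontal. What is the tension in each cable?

ΣF_x = 0: −T_AC·cos69° + T_BC·cos53° = 0 → T_BC = 0.595479·T_AC.
ΣF_y = 0: T_AC·sin69° + T_BC·sin53° = 2600.
Substitute: T_AC·(0.93358 + 0.595479·0.798636) = 2600 → T_AC = 1845.08 ≈ 1845 N.
Then T_BC = 0.595479 × 1845.08 = 1099 N.

T_AC = 1845 N, T_BC = 1099 N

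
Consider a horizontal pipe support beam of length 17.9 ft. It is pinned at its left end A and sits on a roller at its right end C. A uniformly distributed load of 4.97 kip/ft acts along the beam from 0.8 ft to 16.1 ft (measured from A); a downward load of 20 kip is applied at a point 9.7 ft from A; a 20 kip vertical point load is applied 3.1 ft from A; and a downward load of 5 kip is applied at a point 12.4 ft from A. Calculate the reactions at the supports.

A_x = 0, A_y = 67.38 kip, C_y = 53.66 kip

Resultant of the distributed load: 4.97 × 15.3 = 76.041 kip at 8.45 ft from A.
ΣM about A: C_y·17.9 − (4.97·15.3)·8.45 − 20·9.7 − 20·3.1 − 5·12.4 = 0 → C_y = 960.54645/17.9 = 53.6618 ≈ 53.66 kip.
ΣF_y = 0: A_y + 53.6618 − 4.97·15.3 − 20 − 20 − 5 = 0 → A_y = 67.38 kip.
ΣF_x = 0: no horizontal applied forces, so A_x = 0.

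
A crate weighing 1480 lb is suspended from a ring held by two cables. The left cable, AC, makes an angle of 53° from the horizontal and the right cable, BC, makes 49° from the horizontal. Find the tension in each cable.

ΣF_x = 0: −T_AC·cos53° + T_BC·cos49° = 0 → T_BC = 0.917318·T_AC.
ΣF_y = 0: T_AC·sin53° + T_BC·sin49° = 1480.
Substitute: T_AC·(0.798636 + 0.917318·0.75471) = 1480 → T_AC = 992.659 ≈ 992.7 lb.
Then T_BC = 0.917318 × 992.659 = 910.6 lb.

T_AC = 992.7 lb, T_BC = 910.6 lb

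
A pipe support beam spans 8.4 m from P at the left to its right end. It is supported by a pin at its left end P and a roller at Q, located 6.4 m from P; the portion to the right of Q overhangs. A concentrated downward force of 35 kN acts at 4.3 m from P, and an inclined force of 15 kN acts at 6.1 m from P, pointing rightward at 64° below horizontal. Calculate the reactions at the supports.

P_x = -6.576 kN, P_y = 12.12 kN, Q_y = 36.37 kN

ΣM about P: Q_y·6.4 − 35·4.3 − 15·sin64°·6.1 = 0 → Q_y = 232.74/6.4 = 36.3656 ≈ 36.37 kN.
ΣF_y = 0: P_y + 36.3656 − 35 − 15·sin64° = 0 → P_y = 12.12 kN.
ΣF_x = 0: P_x + 15·cos64° = 0 → P_x = -6.576 kN.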